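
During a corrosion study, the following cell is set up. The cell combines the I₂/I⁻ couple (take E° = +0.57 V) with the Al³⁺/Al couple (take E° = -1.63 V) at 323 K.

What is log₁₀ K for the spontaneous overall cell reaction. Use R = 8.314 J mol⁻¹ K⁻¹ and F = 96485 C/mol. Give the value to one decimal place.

Cathode: I₂/I⁻; anode: Al³⁺/Al. E°cell = (+0.57) − (-1.63) = +2.20 V, with n = 6.
ΔG° = −nFE° = −RT ln K, so ln K = nFE°/(RT) = (6)(96485)(+2.20) / ((8.314)(323)) = 474.265.
log₁₀ K = 474.265 / ln 10 = 206.0.

206.0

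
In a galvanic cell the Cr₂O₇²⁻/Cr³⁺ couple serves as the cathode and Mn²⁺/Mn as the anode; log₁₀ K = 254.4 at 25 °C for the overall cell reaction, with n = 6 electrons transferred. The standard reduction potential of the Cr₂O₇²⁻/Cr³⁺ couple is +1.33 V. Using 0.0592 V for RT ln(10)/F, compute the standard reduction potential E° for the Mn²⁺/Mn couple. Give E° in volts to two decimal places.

-1.18 V

E°cell = (0.0592/n)·log K = (0.0592/6)(254.4) = +2.510 V.
Since Cr₂O₇²⁻/Cr³⁺ is the cathode and Mn²⁺/Mn the anode, E°cell = E°(Cr₂O₇²⁻/Cr³⁺) − E°(Mn²⁺/Mn).
So E°(Mn²⁺/Mn) = E°(Cr₂O₇²⁻/Cr³⁺) − E°cell = (+1.33) − (+2.510) = -1.18 V.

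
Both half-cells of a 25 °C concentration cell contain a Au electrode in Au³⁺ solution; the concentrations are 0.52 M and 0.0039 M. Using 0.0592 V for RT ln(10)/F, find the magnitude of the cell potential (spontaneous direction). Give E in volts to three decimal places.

For a concentration cell E°cell = 0. The 0.52 M side is the cathode (reduction is favoured where [Au³⁺] is higher).
With n = 3, E = −(0.0592/3) log([Au³⁺]ₐₙ/[Au³⁺]꜀ₐₜ) = −(0.0592/3) log(0.0039/0.52) = −(0.0592/3)(-2.125) = +0.042 V.

+0.042 V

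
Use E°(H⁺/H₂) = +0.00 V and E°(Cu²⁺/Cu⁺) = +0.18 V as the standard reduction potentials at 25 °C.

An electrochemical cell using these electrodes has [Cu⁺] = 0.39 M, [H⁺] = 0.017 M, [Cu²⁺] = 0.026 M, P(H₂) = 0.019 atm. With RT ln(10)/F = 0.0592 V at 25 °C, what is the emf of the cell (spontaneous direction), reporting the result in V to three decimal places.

+0.164 V

Cu²⁺/Cu⁺ is the cathode (higher E°), H⁺/H₂ the anode: E°cell = +0.18 − (+0.00) = +0.18 V, n = 2.
Overall: 2 Cu²⁺(aq) + H₂(g) → 2 Cu⁺(aq) + 2 H⁺(aq)
Q = [Cu⁺]^2·[H⁺]^2 / ([Cu²⁺]^2·P(H₂)); log Q = 0.534.
E = E° − (0.0592/n) log Q = +0.18 − (0.0592/2)(0.534) = +0.164 V.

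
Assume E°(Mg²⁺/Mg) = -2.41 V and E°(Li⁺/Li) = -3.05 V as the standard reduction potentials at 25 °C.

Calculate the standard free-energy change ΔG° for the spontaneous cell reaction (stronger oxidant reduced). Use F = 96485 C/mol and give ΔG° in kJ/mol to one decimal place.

Mg²⁺/Mg (E° = -2.41 V) is the cathode; Li⁺/Li (E° = -3.05 V) is the anode, so E°cell = +0.64 V.
Balancing electrons gives n = 2 (lcm of 2 and 1).
ΔG° = −nFE° = −(2)(96485)(+0.64) = -123,501 J = -123.5 kJ/mol.

-123.5 kJ/mol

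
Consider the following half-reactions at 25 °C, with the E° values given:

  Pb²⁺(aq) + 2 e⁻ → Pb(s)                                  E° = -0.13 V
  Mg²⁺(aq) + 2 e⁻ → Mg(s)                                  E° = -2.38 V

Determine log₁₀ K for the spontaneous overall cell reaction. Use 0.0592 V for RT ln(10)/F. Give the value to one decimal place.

76.0

Cathode: Pb²⁺/Pb; anode: Mg²⁺/Mg. E°cell = +2.25 V, n = 2.
log K = nE°cell / 0.0592 = (2)(+2.25) / 0.0592 = 76.0.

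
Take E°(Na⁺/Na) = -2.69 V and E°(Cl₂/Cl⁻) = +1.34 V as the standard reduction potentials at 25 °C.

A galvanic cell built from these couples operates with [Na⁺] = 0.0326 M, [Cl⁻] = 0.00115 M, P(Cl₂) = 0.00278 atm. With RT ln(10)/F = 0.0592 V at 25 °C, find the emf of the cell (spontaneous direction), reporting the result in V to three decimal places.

+4.216 V

Cl₂/Cl⁻ is the cathode (higher E°), Na⁺/Na the anode: E°cell = +1.34 − (-2.69) = +4.03 V, n = 2.
Overall: Cl₂(g) + 2 Na(s) → 2 Cl⁻(aq) + 2 Na⁺(aq)
Q = [Cl⁻]^2·[Na⁺]^2 / (P(Cl₂)); log Q = -6.296.
E = E° − (0.0592/n) log Q = +4.03 − (0.0592/2)(-6.296) = +4.216 V.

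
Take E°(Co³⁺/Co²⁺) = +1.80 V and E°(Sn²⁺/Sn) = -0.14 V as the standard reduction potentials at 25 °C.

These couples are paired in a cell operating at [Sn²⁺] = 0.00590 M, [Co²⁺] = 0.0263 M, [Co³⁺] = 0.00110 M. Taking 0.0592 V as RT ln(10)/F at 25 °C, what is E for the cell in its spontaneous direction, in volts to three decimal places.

Co³⁺/Co²⁺ is the cathode (higher E°), Sn²⁺/Sn the anode: E°cell = +1.80 − (-0.14) = +1.94 V, n = 2.
Overall: 2 Co³⁺(aq) + Sn(s) → 2 Co²⁺(aq) + Sn²⁺(aq)
Q = [Co²⁺]^2·[Sn²⁺] / ([Co³⁺]^2); log Q = 0.528.
E = E° − (0.0592/n) log Q = +1.94 − (0.0592/2)(0.528) = +1.924 V.

+1.924 V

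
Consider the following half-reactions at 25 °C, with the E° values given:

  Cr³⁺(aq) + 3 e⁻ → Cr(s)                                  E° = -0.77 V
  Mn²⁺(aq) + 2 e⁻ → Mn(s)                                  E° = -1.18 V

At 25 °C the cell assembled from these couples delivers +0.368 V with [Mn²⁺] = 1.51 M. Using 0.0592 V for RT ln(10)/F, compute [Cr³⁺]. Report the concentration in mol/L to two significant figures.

Cr³⁺/Cr is the cathode, Mn²⁺/Mn the anode: E°cell = +0.41 V, n = 6.
Overall reaction: 2 Cr³⁺(aq) + 3 Mn(s) → 2 Cr(s) + 3 Mn²⁺(aq); Q = [Mn²⁺]^3/[Cr³⁺]^2.
From E = E° − (0.0592/n) log Q: log Q = (E° − E)·n/0.0592 = (+0.41 − (+0.368))·6/0.0592 = 4.2568.
So 2·log[Cr³⁺] = 3·log(1.51) − log Q = 0.5369 − (4.2568) = -3.7199; log[Cr³⁺] = -3.7199 / 2 = -1.8599; [Cr³⁺] = 10^(-1.8599) ≈ 0.014 M.

0.014 M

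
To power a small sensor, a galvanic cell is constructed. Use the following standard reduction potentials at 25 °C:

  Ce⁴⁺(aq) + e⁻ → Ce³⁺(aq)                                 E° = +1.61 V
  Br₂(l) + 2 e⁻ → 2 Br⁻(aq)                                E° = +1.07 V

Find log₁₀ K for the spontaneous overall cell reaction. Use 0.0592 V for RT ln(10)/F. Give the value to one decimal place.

Cathode: Ce⁴⁺/Ce³⁺; anode: Br₂/Br⁻. E°cell = +0.54 V, n = 2.
log K = nE°cell / 0.0592 = (2)(+0.54) / 0.0592 = 18.2.

18.2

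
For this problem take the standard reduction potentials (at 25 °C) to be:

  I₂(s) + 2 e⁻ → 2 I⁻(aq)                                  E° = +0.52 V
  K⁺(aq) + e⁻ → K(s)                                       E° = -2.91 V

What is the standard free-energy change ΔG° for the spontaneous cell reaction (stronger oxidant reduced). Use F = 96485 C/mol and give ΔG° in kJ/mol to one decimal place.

-661.9 kJ/mol

I₂/I⁻ (E° = +0.52 V) is the cathode; K⁺/K (E° = -2.91 V) is the anode, so E°cell = +3.43 V.
Balancing electrons gives n = 2 (lcm of 2 and 1).
ΔG° = −nFE° = −(2)(96485)(+3.43) = -661,887 J = -661.9 kJ/mol.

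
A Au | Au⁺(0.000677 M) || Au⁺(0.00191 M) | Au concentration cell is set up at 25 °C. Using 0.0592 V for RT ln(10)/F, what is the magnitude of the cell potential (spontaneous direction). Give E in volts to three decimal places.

+0.027 V

For a concentration cell E°cell = 0. The 0.00191 M side is the cathode (reduction is favoured where [Au⁺] is higher).
With n = 1, E = −(0.0592/1) log([Au⁺]ₐₙ/[Au⁺]꜀ₐₜ) = −(0.0592/1) log(0.000677/0.00191) = −(0.0592/1)(-0.450) = +0.027 V.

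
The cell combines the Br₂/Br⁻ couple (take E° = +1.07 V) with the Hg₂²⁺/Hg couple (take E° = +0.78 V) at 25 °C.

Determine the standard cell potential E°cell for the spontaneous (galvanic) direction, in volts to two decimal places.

The Br₂/Br⁻ couple has the higher reduction potential, so it is the cathode; Hg₂²⁺/Hg is oxidised at the anode.
E°cell = E°(cathode) − E°(anode) = (+1.07) − (+0.78) = +0.29 V.
Since E°cell > 0, the reaction is spontaneous under standard conditions.

+0.29 V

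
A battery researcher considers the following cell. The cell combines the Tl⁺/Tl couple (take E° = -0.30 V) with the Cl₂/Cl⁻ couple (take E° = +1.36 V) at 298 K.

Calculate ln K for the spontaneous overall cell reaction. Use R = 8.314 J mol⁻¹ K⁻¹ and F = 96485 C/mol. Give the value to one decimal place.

Cathode: Cl₂/Cl⁻; anode: Tl⁺/Tl. E°cell = (+1.36) − (-0.30) = +1.66 V, with n = 2.
ΔG° = −nFE° = −RT ln K, so ln K = nFE°/(RT) = (2)(96485)(+1.66) / ((8.314)(298)) = 129.292.

129.3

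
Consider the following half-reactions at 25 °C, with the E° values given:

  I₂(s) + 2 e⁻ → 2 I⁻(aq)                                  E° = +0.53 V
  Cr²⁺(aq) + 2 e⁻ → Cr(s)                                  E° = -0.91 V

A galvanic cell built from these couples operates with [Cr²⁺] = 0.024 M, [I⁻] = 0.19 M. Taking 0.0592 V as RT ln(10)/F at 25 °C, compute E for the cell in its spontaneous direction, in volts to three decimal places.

+1.531 V

I₂/I⁻ is the cathode (higher E°), Cr²⁺/Cr the anode: E°cell = +0.53 − (-0.91) = +1.44 V, n = 2.
Overall: I₂(s) + Cr(s) → 2 I⁻(aq) + Cr²⁺(aq)
Q = [I⁻]^2·[Cr²⁺]; log Q = -3.062.
E = E° − (0.0592/n) log Q = +1.44 − (0.0592/2)(-3.062) = +1.531 V.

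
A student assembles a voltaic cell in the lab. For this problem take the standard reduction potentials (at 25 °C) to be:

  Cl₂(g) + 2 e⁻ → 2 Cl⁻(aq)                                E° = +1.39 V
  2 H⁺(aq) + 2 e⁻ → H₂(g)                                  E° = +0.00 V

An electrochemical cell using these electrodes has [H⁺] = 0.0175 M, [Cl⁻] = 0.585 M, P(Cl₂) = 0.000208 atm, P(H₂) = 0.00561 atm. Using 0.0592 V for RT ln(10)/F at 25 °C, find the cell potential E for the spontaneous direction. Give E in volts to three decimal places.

+1.332 V

Cl₂/Cl⁻ is the cathode (higher E°), H⁺/H₂ the anode: E°cell = +1.39 − (+0.00) = +1.39 V, n = 2.
Overall: Cl₂(g) + H₂(g) → 2 Cl⁻(aq) + 2 H⁺(aq)
Q = [Cl⁻]^2·[H⁺]^2 / (P(Cl₂)·P(H₂)); log Q = 1.953.
E = E° − (0.0592/n) log Q = +1.39 − (0.0592/2)(1.953) = +1.332 V.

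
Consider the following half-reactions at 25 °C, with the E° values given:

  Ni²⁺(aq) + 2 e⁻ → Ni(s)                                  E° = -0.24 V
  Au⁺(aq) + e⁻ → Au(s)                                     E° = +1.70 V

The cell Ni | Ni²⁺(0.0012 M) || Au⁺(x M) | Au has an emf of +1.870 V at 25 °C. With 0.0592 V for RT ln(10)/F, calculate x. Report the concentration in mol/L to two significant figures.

Au⁺/Au is the cathode, Ni²⁺/Ni the anode: E°cell = +1.94 V, n = 2.
Overall reaction: 2 Au⁺(aq) + Ni(s) → 2 Au(s) + Ni²⁺(aq); Q = [Ni²⁺]^1/[Au⁺]^2.
From E = E° − (0.0592/n) log Q: log Q = (E° − E)·n/0.0592 = (+1.94 − (+1.870))·2/0.0592 = 2.3649.
So 2·log[Au⁺] = 1·log(0.0012) − log Q = -2.9208 − (2.3649) = -5.2857; log[Au⁺] = -5.2857 / 2 = -2.6429; [Au⁺] = 10^(-2.6429) ≈ 0.0023 M.

0.0023 M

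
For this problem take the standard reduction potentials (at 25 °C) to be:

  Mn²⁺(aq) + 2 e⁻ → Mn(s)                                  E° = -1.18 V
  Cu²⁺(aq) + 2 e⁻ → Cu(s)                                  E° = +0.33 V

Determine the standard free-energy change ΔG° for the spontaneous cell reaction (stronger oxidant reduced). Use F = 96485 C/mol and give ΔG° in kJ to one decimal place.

Cu²⁺/Cu (E° = +0.33 V) is the cathode; Mn²⁺/Mn (E° = -1.18 V) is the anode, so E°cell = +1.51 V.
Balancing electrons gives n = 2 (lcm of 2 and 2).
ΔG° = −nFE° = −(2)(96485)(+1.51) = -291,385 J = -291.4 kJ.

-291.4 kJ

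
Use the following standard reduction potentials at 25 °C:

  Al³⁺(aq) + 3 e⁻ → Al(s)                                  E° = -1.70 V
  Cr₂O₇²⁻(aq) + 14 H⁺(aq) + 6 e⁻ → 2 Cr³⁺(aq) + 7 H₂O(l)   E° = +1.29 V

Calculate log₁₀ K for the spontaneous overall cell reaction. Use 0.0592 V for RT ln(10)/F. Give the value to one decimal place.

Cathode: Cr₂O₇²⁻/Cr³⁺; anode: Al³⁺/Al. E°cell = +2.99 V, n = 6.
log K = nE°cell / 0.0592 = (6)(+2.99) / 0.0592 = 303.0.

303.0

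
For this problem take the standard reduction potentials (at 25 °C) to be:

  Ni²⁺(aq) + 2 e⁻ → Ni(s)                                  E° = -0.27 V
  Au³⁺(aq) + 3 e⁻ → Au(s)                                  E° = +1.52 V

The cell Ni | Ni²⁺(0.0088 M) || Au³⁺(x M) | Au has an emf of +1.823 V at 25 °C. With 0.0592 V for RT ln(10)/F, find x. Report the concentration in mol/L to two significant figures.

Au³⁺/Au is the cathode, Ni²⁺/Ni the anode: E°cell = +1.79 V, n = 6.
Overall reaction: 2 Au³⁺(aq) + 3 Ni(s) → 2 Au(s) + 3 Ni²⁺(aq); Q = [Ni²⁺]^3/[Au³⁺]^2.
From E = E° − (0.0592/n) log Q: log Q = (E° − E)·n/0.0592 = (+1.79 − (+1.823))·6/0.0592 = -3.3446.
So 2·log[Au³⁺] = 3·log(0.0088) − log Q = -6.1666 − (-3.3446) = -2.8220; log[Au³⁺] = -2.8220 / 2 = -1.4110; [Au³⁺] = 10^(-1.4110) ≈ 0.039 M.

0.039 M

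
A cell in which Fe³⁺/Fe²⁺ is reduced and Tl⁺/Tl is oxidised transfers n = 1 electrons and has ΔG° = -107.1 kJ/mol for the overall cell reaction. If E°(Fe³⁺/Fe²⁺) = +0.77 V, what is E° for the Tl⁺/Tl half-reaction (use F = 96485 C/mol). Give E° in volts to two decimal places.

-0.34 V

E°cell = −ΔG°/(nF) = −(-107.1×10³)/((1)(96485)) = +1.110 V.
Since Fe³⁺/Fe²⁺ is the cathode and Tl⁺/Tl the anode, E°cell = E°(Fe³⁺/Fe²⁺) − E°(Tl⁺/Tl).
So E°(Tl⁺/Tl) = E°(Fe³⁺/Fe²⁺) − E°cell = (+0.77) − (+1.110) = -0.34 V.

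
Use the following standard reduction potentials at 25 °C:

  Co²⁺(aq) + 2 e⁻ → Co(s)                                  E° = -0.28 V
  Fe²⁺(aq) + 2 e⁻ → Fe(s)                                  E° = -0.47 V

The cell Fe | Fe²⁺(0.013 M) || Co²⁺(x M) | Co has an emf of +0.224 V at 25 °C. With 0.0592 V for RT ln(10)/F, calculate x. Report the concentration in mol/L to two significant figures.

0.18 M

Co²⁺/Co is the cathode, Fe²⁺/Fe the anode: E°cell = +0.19 V, n = 2.
Overall reaction: Co²⁺(aq) + Fe(s) → Co(s) + Fe²⁺(aq); Q = [Fe²⁺]^1/[Co²⁺]^1.
From E = E° − (0.0592/n) log Q: log Q = (E° − E)·n/0.0592 = (+0.19 − (+0.224))·2/0.0592 = -1.1486.
So 1·log[Co²⁺] = 1·log(0.013) − log Q = -1.8861 − (-1.1486) = -0.7375; [Co²⁺] = 10^(-0.7375) ≈ 0.18 M.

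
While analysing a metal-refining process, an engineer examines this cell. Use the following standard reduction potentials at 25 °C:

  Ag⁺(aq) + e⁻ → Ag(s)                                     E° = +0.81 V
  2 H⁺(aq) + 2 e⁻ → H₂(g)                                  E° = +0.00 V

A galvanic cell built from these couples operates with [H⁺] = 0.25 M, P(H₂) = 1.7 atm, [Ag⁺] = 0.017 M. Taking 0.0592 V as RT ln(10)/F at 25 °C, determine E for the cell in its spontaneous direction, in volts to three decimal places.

Ag⁺/Ag is the cathode (higher E°), H⁺/H₂ the anode: E°cell = +0.81 − (+0.00) = +0.81 V, n = 2.
Overall: 2 Ag⁺(aq) + H₂(g) → 2 Ag(s) + 2 H⁺(aq)
Q = [H⁺]^2 / ([Ag⁺]^2·P(H₂)); log Q = 2.105.
E = E° − (0.0592/n) log Q = +0.81 − (0.0592/2)(2.105) = +0.748 V.

+0.748 V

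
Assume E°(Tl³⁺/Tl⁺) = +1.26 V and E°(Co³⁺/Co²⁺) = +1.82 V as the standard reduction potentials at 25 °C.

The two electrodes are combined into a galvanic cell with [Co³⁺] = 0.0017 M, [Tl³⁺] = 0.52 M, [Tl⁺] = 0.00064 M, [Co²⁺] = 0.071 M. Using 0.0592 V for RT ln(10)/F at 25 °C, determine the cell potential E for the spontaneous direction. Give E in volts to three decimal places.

Co³⁺/Co²⁺ is the cathode (higher E°), Tl³⁺/Tl⁺ the anode: E°cell = +1.82 − (+1.26) = +0.56 V, n = 2.
Overall: 2 Co³⁺(aq) + Tl⁺(aq) → 2 Co²⁺(aq) + Tl³⁺(aq)
Q = [Co²⁺]^2·[Tl³⁺] / ([Co³⁺]^2·[Tl⁺]); log Q = 6.151.
E = E° − (0.0592/n) log Q = +0.56 − (0.0592/2)(6.151) = +0.378 V.

+0.378 V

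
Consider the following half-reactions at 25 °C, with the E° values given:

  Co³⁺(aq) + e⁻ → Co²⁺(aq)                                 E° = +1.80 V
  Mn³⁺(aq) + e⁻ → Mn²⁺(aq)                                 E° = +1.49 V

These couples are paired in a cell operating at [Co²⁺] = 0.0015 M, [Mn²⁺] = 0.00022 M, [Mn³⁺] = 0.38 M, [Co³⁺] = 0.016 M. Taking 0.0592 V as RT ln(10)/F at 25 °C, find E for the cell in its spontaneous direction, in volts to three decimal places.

+0.179 V

Co³⁺/Co²⁺ is the cathode (higher E°), Mn³⁺/Mn²⁺ the anode: E°cell = +1.80 − (+1.49) = +0.31 V, n = 1.
Overall: Co³⁺(aq) + Mn²⁺(aq) → Co²⁺(aq) + Mn³⁺(aq)
Q = [Co²⁺]·[Mn³⁺] / ([Co³⁺]·[Mn²⁺]); log Q = 2.209.
E = E° − (0.0592/n) log Q = +0.31 − (0.0592/1)(2.209) = +0.179 V.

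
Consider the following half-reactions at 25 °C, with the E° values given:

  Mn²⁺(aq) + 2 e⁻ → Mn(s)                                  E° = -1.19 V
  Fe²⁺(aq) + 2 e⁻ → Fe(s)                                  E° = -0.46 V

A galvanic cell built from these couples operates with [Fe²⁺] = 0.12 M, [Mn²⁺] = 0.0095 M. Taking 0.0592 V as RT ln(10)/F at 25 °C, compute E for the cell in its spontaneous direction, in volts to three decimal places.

Fe²⁺/Fe is the cathode (higher E°), Mn²⁺/Mn the anode: E°cell = -0.46 − (-1.19) = +0.73 V, n = 2.
Overall: Fe²⁺(aq) + Mn(s) → Fe(s) + Mn²⁺(aq)
Q = [Mn²⁺] / ([Fe²⁺]); log Q = -1.101.
E = E° − (0.0592/n) log Q = +0.73 − (0.0592/2)(-1.101) = +0.763 V.

+0.763 V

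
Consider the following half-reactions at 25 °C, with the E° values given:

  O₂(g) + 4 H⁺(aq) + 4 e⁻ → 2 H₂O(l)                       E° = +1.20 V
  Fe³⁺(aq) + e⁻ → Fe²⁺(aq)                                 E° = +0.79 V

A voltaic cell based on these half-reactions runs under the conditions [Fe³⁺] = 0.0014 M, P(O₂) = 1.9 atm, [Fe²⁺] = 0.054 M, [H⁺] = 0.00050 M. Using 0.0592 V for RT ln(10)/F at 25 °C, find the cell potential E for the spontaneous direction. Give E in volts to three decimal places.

+0.313 V

O₂/H₂O is the cathode (higher E°), Fe³⁺/Fe²⁺ the anode: E°cell = +1.20 − (+0.79) = +0.41 V, n = 4.
Overall: O₂(g) + 4 H⁺(aq) + 4 Fe²⁺(aq) → 2 H₂O(l) + 4 Fe³⁺(aq)
Q = [Fe³⁺]^4 / (P(O₂)·[H⁺]^4·[Fe²⁺]^4); log Q = 6.580.
E = E° − (0.0592/n) log Q = +0.41 − (0.0592/4)(6.580) = +0.313 V.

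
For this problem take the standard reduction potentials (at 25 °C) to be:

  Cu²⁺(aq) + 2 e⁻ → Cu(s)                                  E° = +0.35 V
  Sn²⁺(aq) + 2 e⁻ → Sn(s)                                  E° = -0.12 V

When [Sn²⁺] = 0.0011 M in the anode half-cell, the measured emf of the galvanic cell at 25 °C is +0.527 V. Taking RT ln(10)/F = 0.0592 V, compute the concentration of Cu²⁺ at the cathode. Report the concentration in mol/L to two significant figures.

0.093 M

Cu²⁺/Cu is the cathode, Sn²⁺/Sn the anode: E°cell = +0.47 V, n = 2.
Overall reaction: Cu²⁺(aq) + Sn(s) → Cu(s) + Sn²⁺(aq); Q = [Sn²⁺]^1/[Cu²⁺]^1.
From E = E° − (0.0592/n) log Q: log Q = (E° − E)·n/0.0592 = (+0.47 − (+0.527))·2/0.0592 = -1.9257.
So 1·log[Cu²⁺] = 1·log(0.0011) − log Q = -2.9586 − (-1.9257) = -1.0329; [Cu²⁺] = 10^(-1.0329) ≈ 0.093 M.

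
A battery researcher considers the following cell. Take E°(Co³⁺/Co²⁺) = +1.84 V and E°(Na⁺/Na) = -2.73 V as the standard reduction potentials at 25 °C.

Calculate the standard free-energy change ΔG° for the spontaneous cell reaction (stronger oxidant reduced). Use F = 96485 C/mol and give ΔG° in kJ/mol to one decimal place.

Co³⁺/Co²⁺ (E° = +1.84 V) is the cathode; Na⁺/Na (E° = -2.73 V) is the anode, so E°cell = +4.57 V.
Balancing electrons gives n = 1 (lcm of 1 and 1).
ΔG° = −nFE° = −(1)(96485)(+4.57) = -440,936 J = -440.9 kJ/mol.

-440.9 kJ/mol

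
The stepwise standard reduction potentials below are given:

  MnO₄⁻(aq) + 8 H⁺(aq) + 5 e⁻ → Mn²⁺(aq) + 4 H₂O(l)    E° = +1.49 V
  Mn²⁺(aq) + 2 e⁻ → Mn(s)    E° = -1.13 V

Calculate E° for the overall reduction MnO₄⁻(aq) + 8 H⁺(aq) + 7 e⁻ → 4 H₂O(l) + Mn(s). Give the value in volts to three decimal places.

+0.741 V

Standard free energies of sequential steps add: ΔG°₃ = ΔG°₁ + ΔG°₂, so n₃E°₃ = n₁E°₁ + n₂E°₂.
E°₃ = (5×+1.49 + 2×-1.13) / 7 = (+5.190) / 7 = +0.741 V.
Simply averaging or adding the two E° values would be wrong; the electron-weighted sum is required.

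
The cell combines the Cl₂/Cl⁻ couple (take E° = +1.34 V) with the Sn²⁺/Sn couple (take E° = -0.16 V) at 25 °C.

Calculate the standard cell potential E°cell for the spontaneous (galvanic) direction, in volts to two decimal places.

The Cl₂/Cl⁻ couple has the higher reduction potential, so it is the cathode; Sn²⁺/Sn is oxidised at the anode.
E°cell = E°(cathode) − E°(anode) = (+1.34) − (-0.16) = +1.50 V.

+1.50 V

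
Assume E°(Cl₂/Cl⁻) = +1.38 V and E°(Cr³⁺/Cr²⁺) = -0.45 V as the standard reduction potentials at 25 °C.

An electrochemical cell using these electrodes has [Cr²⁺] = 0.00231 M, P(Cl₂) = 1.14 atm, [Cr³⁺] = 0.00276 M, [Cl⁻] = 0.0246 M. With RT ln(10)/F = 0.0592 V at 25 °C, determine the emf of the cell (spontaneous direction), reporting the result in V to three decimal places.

Cl₂/Cl⁻ is the cathode (higher E°), Cr³⁺/Cr²⁺ the anode: E°cell = +1.38 − (-0.45) = +1.83 V, n = 2.
Overall: Cl₂(g) + 2 Cr²⁺(aq) → 2 Cl⁻(aq) + 2 Cr³⁺(aq)
Q = [Cl⁻]^2·[Cr³⁺]^2 / (P(Cl₂)·[Cr²⁺]^2); log Q = -3.120.
E = E° − (0.0592/n) log Q = +1.83 − (0.0592/2)(-3.120) = +1.922 V.

+1.922 V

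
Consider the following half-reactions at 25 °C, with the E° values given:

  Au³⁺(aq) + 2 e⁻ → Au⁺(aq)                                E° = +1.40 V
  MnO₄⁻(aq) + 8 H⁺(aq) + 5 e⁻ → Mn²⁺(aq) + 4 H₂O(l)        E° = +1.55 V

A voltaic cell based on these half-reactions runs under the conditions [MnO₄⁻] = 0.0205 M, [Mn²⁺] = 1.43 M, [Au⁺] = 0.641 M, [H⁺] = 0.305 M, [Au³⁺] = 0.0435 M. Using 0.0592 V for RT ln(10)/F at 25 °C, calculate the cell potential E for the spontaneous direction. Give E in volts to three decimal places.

MnO₄⁻/Mn²⁺ is the cathode (higher E°), Au³⁺/Au⁺ the anode: E°cell = +1.55 − (+1.40) = +0.15 V, n = 10.
Overall: 2 MnO₄⁻(aq) + 16 H⁺(aq) + 5 Au⁺(aq) → 2 Mn²⁺(aq) + 8 H₂O(l) + 5 Au³⁺(aq)
Q = [Mn²⁺]^2·[Au³⁺]^5 / ([MnO₄⁻]^2·[H⁺]^16·[Au⁺]^5); log Q = 6.097.
E = E° − (0.0592/n) log Q = +0.15 − (0.0592/10)(6.097) = +0.114 V.

+0.114 V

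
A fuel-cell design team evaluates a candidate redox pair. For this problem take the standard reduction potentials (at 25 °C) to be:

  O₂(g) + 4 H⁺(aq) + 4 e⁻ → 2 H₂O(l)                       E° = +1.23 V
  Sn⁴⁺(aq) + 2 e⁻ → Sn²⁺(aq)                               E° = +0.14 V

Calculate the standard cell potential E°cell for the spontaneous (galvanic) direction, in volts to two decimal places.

The O₂/H₂O couple has the higher reduction potential, so it is the cathode; Sn⁴⁺/Sn²⁺ is oxidised at the anode.
E°cell = E°(cathode) − E°(anode) = (+1.23) − (+0.14) = +1.09 V.
Since E°cell > 0, the reaction is spontaneous under standard conditions.

+1.09 V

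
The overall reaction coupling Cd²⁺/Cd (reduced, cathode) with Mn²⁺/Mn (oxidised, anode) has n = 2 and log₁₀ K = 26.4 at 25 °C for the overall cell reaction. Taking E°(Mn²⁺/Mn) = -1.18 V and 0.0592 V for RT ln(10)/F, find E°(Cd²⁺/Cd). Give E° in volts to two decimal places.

E°cell = (0.0592/n)·log K = (0.0592/2)(26.4) = +0.781 V.
Since Cd²⁺/Cd is the cathode and Mn²⁺/Mn the anode, E°cell = E°(Cd²⁺/Cd) − E°(Mn²⁺/Mn).
So E°(Cd²⁺/Cd) = E°cell + E°(Mn²⁺/Mn) = +0.781 + (-1.18) = -0.40 V.

-0.40 V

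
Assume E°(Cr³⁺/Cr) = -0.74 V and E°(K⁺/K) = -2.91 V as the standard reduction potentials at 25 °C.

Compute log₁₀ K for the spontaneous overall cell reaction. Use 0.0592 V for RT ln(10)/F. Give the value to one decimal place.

Cathode: Cr³⁺/Cr; anode: K⁺/K. E°cell = +2.17 V, n = 3.
log K = nE°cell / 0.0592 = (3)(+2.17) / 0.0592 = 110.0.

110.0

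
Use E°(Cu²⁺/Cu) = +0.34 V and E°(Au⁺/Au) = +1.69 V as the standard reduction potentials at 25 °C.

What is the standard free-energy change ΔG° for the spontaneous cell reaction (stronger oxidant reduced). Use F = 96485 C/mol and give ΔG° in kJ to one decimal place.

-260.5 kJ

Au⁺/Au (E° = +1.69 V) is the cathode; Cu²⁺/Cu (E° = +0.34 V) is the anode, so E°cell = +1.35 V.
Balancing electrons gives n = 2 (lcm of 1 and 2).
ΔG° = −nFE° = −(2)(96485)(+1.35) = -260,510 J = -260.5 kJ.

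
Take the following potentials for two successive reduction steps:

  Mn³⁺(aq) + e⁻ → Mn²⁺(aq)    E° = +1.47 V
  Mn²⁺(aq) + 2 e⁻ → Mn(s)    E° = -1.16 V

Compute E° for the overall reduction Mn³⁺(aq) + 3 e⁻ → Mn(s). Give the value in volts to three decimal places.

-0.283 V

Since ΔG° = −nFE° is additive over sequential reductions, n₃E°₃ = n₁E°₁ + n₂E°₂.
E°₃ = (1×+1.47 + 2×-1.16) / 3 = (-0.850) / 3 = -0.283 V.
E° values themselves are not directly additive — weighting by electron count is essential.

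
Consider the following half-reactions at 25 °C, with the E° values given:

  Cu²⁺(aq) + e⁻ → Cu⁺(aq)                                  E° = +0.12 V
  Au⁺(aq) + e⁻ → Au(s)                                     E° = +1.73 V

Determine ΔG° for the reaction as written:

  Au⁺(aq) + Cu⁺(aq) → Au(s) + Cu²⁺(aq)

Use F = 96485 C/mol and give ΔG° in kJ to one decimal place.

As written, Au⁺/Au is reduced (cathode) and Cu²⁺/Cu⁺ is oxidised (anode), so E°cell = (+1.73) − (+0.12) = +1.61 V.
Balancing electrons gives n = 1.
ΔG° = −nFE° = −(1)(96485)(+1.61) = -155,341 J = -155.3 kJ.

-155.3 kJ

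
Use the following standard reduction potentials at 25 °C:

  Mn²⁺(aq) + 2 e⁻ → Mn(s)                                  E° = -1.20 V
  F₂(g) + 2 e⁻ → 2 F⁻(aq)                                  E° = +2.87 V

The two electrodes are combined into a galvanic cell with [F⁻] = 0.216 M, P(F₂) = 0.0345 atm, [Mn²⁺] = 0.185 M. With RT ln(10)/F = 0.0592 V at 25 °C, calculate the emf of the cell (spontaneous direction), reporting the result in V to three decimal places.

F₂/F⁻ is the cathode (higher E°), Mn²⁺/Mn the anode: E°cell = +2.87 − (-1.20) = +4.07 V, n = 2.
Overall: F₂(g) + Mn(s) → 2 F⁻(aq) + Mn²⁺(aq)
Q = [F⁻]^2·[Mn²⁺] / (P(F₂)); log Q = -0.602.
E = E° − (0.0592/n) log Q = +4.07 − (0.0592/2)(-0.602) = +4.088 V.

+4.088 V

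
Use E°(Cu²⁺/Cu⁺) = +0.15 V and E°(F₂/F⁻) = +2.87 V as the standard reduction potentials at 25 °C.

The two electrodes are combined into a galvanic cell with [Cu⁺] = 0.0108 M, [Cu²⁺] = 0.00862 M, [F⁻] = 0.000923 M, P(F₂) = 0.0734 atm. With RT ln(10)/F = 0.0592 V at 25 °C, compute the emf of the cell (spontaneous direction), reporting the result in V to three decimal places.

F₂/F⁻ is the cathode (higher E°), Cu²⁺/Cu⁺ the anode: E°cell = +2.87 − (+0.15) = +2.72 V, n = 2.
Overall: F₂(g) + 2 Cu⁺(aq) → 2 F⁻(aq) + 2 Cu²⁺(aq)
Q = [F⁻]^2·[Cu²⁺]^2 / (P(F₂)·[Cu⁺]^2); log Q = -5.131.
E = E° − (0.0592/n) log Q = +2.72 − (0.0592/2)(-5.131) = +2.872 V.

+2.872 V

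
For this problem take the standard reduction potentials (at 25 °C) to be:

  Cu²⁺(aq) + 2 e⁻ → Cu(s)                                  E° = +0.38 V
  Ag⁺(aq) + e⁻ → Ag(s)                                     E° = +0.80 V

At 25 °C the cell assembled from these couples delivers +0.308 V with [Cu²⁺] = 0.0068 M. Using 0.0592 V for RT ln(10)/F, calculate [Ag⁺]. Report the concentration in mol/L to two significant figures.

Ag⁺/Ag is the cathode, Cu²⁺/Cu the anode: E°cell = +0.42 V, n = 2.
Overall reaction: 2 Ag⁺(aq) + Cu(s) → 2 Ag(s) + Cu²⁺(aq); Q = [Cu²⁺]^1/[Ag⁺]^2.
From E = E° − (0.0592/n) log Q: log Q = (E° − E)·n/0.0592 = (+0.42 − (+0.308))·2/0.0592 = 3.7838.
So 2·log[Ag⁺] = 1·log(0.0068) − log Q = -2.1675 − (3.7838) = -5.9513; log[Ag⁺] = -5.9513 / 2 = -2.9756; [Ag⁺] = 10^(-2.9756) ≈ 0.0011 M.

0.0011 M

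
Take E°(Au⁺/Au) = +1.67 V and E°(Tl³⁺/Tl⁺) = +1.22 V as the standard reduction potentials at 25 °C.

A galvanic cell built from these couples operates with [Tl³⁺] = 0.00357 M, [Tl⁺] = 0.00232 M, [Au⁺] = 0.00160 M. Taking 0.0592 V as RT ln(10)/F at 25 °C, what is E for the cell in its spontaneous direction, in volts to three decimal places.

Au⁺/Au is the cathode (higher E°), Tl³⁺/Tl⁺ the anode: E°cell = +1.67 − (+1.22) = +0.45 V, n = 2.
Overall: 2 Au⁺(aq) + Tl⁺(aq) → 2 Au(s) + Tl³⁺(aq)
Q = [Tl³⁺] / ([Au⁺]^2·[Tl⁺]); log Q = 5.779.
E = E° − (0.0592/n) log Q = +0.45 − (0.0592/2)(5.779) = +0.279 V.

+0.279 V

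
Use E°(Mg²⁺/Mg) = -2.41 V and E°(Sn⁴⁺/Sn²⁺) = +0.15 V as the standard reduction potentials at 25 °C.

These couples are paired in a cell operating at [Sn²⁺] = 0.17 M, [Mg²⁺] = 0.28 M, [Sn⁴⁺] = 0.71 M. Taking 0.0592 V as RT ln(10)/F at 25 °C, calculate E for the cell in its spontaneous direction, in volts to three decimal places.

+2.595 V

Sn⁴⁺/Sn²⁺ is the cathode (higher E°), Mg²⁺/Mg the anode: E°cell = +0.15 − (-2.41) = +2.56 V, n = 2.
Overall: Sn⁴⁺(aq) + Mg(s) → Sn²⁺(aq) + Mg²⁺(aq)
Q = [Sn²⁺]·[Mg²⁺] / ([Sn⁴⁺]); log Q = -1.174.
E = E° − (0.0592/n) log Q = +2.56 − (0.0592/2)(-1.174) = +2.595 V.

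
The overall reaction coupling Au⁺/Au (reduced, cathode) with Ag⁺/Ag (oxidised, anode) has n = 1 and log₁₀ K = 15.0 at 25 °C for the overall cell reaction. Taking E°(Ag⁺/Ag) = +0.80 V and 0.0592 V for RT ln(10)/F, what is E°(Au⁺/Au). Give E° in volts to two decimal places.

E°cell = (0.0592/n)·log K = (0.0592/1)(15.0) = +0.888 V.
Since Au⁺/Au is the cathode and Ag⁺/Ag the anode, E°cell = E°(Au⁺/Au) − E°(Ag⁺/Ag).
So E°(Au⁺/Au) = E°cell + E°(Ag⁺/Ag) = +0.888 + (+0.80) = +1.69 V.

+1.69 V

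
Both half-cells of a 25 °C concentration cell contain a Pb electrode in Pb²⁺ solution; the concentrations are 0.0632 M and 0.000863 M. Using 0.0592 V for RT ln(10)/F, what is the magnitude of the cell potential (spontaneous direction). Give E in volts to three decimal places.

For a concentration cell E°cell = 0. The 0.0632 M side is the cathode (reduction is favoured where [Pb²⁺] is higher).
With n = 2, E = −(0.0592/2) log([Pb²⁺]ₐₙ/[Pb²⁺]꜀ₐₜ) = −(0.0592/2) log(0.000863/0.0632) = −(0.0592/2)(-1.865) = +0.055 V.

+0.055 V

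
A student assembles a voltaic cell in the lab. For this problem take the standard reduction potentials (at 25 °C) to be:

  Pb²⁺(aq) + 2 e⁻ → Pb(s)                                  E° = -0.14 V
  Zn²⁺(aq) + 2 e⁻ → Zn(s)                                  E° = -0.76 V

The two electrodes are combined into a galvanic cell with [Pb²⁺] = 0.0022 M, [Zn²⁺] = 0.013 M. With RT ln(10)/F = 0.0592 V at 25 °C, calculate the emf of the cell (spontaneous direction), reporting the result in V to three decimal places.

Pb²⁺/Pb is the cathode (higher E°), Zn²⁺/Zn the anode: E°cell = -0.14 − (-0.76) = +0.62 V, n = 2.
Overall: Pb²⁺(aq) + Zn(s) → Pb(s) + Zn²⁺(aq)
Q = [Zn²⁺] / ([Pb²⁺]); log Q = 0.772.
E = E° − (0.0592/n) log Q = +0.62 − (0.0592/2)(0.772) = +0.597 V.

+0.597 V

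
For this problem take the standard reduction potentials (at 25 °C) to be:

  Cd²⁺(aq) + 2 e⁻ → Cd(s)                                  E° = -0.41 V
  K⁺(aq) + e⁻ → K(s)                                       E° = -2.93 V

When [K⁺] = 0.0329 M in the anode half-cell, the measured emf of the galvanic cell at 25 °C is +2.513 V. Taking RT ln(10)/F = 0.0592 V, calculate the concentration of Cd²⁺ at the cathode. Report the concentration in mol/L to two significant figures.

Cd²⁺/Cd is the cathode, K⁺/K the anode: E°cell = +2.52 V, n = 2.
Overall reaction: Cd²⁺(aq) + 2 K(s) → Cd(s) + 2 K⁺(aq); Q = [K⁺]^2/[Cd²⁺]^1.
From E = E° − (0.0592/n) log Q: log Q = (E° − E)·n/0.0592 = (+2.52 − (+2.513))·2/0.0592 = 0.2365.
So 1·log[Cd²⁺] = 2·log(0.0329) − log Q = -2.9656 − (0.2365) = -3.2021; [Cd²⁺] = 10^(-3.2021) ≈ 0.00063 M.

0.00063 M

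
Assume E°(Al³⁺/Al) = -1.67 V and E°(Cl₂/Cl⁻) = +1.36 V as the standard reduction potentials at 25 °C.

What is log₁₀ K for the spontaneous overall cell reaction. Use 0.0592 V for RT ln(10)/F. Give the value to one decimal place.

Cathode: Cl₂/Cl⁻; anode: Al³⁺/Al. E°cell = +3.03 V, n = 6.
log K = nE°cell / 0.0592 = (6)(+3.03) / 0.0592 = 307.1.

307.1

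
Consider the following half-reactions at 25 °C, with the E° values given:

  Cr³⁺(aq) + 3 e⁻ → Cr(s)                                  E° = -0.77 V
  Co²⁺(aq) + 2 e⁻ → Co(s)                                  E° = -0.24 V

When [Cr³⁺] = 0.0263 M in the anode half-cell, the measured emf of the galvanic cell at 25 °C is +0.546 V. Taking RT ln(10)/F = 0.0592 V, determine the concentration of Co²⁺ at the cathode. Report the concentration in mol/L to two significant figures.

0.31 M

Co²⁺/Co is the cathode, Cr³⁺/Cr the anode: E°cell = +0.53 V, n = 6.
Overall reaction: 3 Co²⁺(aq) + 2 Cr(s) → 3 Co(s) + 2 Cr³⁺(aq); Q = [Cr³⁺]^2/[Co²⁺]^3.
From E = E° − (0.0592/n) log Q: log Q = (E° − E)·n/0.0592 = (+0.53 − (+0.546))·6/0.0592 = -1.6216.
So 3·log[Co²⁺] = 2·log(0.0263) − log Q = -3.1601 − (-1.6216) = -1.5385; log[Co²⁺] = -1.5385 / 3 = -0.5128; [Co²⁺] = 10^(-0.5128) ≈ 0.31 M.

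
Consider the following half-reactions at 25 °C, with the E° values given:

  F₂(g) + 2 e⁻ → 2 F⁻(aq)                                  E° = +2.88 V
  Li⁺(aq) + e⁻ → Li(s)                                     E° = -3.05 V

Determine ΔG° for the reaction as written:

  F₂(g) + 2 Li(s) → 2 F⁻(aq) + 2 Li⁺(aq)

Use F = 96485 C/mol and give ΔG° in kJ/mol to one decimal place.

-1144.3 kJ/mol

As written, F₂/F⁻ is reduced (cathode) and Li⁺/Li is oxidised (anode), so E°cell = (+2.88) − (-3.05) = +5.93 V.
Balancing electrons gives n = 2.
ΔG° = −nFE° = −(2)(96485)(+5.93) = -1,144,312 J = -1144.3 kJ/mol.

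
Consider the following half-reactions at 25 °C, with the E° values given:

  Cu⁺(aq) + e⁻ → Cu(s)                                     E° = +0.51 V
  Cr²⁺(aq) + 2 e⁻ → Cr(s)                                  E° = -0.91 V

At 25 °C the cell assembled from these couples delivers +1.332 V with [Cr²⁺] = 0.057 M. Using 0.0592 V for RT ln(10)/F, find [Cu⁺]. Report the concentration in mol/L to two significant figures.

Cu⁺/Cu is the cathode, Cr²⁺/Cr the anode: E°cell = +1.42 V, n = 2.
Overall reaction: 2 Cu⁺(aq) + Cr(s) → 2 Cu(s) + Cr²⁺(aq); Q = [Cr²⁺]^1/[Cu⁺]^2.
From E = E° − (0.0592/n) log Q: log Q = (E° − E)·n/0.0592 = (+1.42 − (+1.332))·2/0.0592 = 2.9730.
So 2·log[Cu⁺] = 1·log(0.057) − log Q = -1.2441 − (2.9730) = -4.2171; log[Cu⁺] = -4.2171 / 2 = -2.1086; [Cu⁺] = 10^(-2.1086) ≈ 0.0078 M.

0.0078 M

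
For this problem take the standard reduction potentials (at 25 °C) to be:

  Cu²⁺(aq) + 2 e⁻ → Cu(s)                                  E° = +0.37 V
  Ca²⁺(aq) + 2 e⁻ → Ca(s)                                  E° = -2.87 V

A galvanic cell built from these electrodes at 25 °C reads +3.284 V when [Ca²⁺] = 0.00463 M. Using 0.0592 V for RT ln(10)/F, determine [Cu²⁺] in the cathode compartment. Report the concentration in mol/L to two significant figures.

Cu²⁺/Cu is the cathode, Ca²⁺/Ca the anode: E°cell = +3.24 V, n = 2.
Overall reaction: Cu²⁺(aq) + Ca(s) → Cu(s) + Ca²⁺(aq); Q = [Ca²⁺]^1/[Cu²⁺]^1.
From E = E° − (0.0592/n) log Q: log Q = (E° − E)·n/0.0592 = (+3.24 − (+3.284))·2/0.0592 = -1.4865.
So 1·log[Cu²⁺] = 1·log(0.00463) − log Q = -2.3344 − (-1.4865) = -0.8479; [Cu²⁺] = 10^(-0.8479) ≈ 0.14 M.

0.14 M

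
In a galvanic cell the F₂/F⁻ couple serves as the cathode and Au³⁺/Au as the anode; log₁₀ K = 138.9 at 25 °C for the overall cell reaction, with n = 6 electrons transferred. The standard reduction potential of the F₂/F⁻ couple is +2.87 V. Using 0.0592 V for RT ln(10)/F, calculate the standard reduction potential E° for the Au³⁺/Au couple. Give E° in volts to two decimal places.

E°cell = (0.0592/n)·log K = (0.0592/6)(138.9) = +1.370 V.
Since F₂/F⁻ is the cathode and Au³⁺/Au the anode, E°cell = E°(F₂/F⁻) − E°(Au³⁺/Au).
So E°(Au³⁺/Au) = E°(F₂/F⁻) − E°cell = (+2.87) − (+1.370) = +1.50 V.

+1.50 V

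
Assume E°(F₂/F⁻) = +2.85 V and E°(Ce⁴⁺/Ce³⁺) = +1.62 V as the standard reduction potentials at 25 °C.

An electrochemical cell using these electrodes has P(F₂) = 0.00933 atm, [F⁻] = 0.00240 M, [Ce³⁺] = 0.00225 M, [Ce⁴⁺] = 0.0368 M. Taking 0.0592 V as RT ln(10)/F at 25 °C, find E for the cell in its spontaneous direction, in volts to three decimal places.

F₂/F⁻ is the cathode (higher E°), Ce⁴⁺/Ce³⁺ the anode: E°cell = +2.85 − (+1.62) = +1.23 V, n = 2.
Overall: F₂(g) + 2 Ce³⁺(aq) → 2 F⁻(aq) + 2 Ce⁴⁺(aq)
Q = [F⁻]^2·[Ce⁴⁺]^2 / (P(F₂)·[Ce³⁺]^2); log Q = -0.782.
E = E° − (0.0592/n) log Q = +1.23 − (0.0592/2)(-0.782) = +1.253 V.

+1.253 V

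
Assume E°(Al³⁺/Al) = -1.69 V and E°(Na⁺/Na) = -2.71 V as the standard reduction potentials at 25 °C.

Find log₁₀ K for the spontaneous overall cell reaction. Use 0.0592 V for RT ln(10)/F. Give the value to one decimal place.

51.7

Cathode: Al³⁺/Al; anode: Na⁺/Na. E°cell = +1.02 V, n = 3.
log K = nE°cell / 0.0592 = (3)(+1.02) / 0.0592 = 51.7.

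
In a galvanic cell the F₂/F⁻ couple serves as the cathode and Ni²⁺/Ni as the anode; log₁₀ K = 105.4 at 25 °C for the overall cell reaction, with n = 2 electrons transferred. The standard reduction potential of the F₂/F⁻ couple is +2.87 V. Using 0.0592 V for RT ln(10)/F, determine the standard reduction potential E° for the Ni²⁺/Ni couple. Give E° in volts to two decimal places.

-0.25 V

E°cell = (0.0592/n)·log K = (0.0592/2)(105.4) = +3.120 V.
Since F₂/F⁻ is the cathode and Ni²⁺/Ni the anode, E°cell = E°(F₂/F⁻) − E°(Ni²⁺/Ni).
So E°(Ni²⁺/Ni) = E°(F₂/F⁻) − E°cell = (+2.87) − (+3.120) = -0.25 V.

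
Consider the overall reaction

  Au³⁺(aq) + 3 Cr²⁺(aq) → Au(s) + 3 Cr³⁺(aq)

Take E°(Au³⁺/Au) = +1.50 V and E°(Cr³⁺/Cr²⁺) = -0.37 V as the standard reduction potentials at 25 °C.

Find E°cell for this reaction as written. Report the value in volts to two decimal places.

+1.87 V

The Au³⁺/Au couple has the higher reduction potential, so it is the cathode; Cr³⁺/Cr²⁺ is oxidised at the anode.
E°cell = E°(cathode) − E°(anode) = (+1.50) − (-0.37) = +1.87 V.
Since E°cell > 0, the reaction is spontaneous under standard conditions.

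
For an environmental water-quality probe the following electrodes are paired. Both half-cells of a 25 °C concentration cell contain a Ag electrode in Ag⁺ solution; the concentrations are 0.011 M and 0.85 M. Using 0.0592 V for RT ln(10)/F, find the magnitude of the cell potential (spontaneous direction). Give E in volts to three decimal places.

For a concentration cell E°cell = 0. The 0.85 M side is the cathode (reduction is favoured where [Ag⁺] is higher).
With n = 1, E = −(0.0592/1) log([Ag⁺]ₐₙ/[Ag⁺]꜀ₐₜ) = −(0.0592/1) log(0.011/0.85) = −(0.0592/1)(-1.888) = +0.112 V.

+0.112 V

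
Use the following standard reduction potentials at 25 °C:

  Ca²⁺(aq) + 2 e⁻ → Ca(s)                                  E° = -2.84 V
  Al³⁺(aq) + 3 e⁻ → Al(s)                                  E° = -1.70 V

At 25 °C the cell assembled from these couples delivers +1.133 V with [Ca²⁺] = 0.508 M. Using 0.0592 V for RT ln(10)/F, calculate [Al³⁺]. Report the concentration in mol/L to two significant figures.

Al³⁺/Al is the cathode, Ca²⁺/Ca the anode: E°cell = +1.14 V, n = 6.
Overall reaction: 2 Al³⁺(aq) + 3 Ca(s) → 2 Al(s) + 3 Ca²⁺(aq); Q = [Ca²⁺]^3/[Al³⁺]^2.
From E = E° − (0.0592/n) log Q: log Q = (E° − E)·n/0.0592 = (+1.14 − (+1.133))·6/0.0592 = 0.7095.
So 2·log[Al³⁺] = 3·log(0.508) − log Q = -0.8824 − (0.7095) = -1.5919; log[Al³⁺] = -1.5919 / 2 = -0.7960; [Al³⁺] = 10^(-0.7960) ≈ 0.16 M.

0.16 M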